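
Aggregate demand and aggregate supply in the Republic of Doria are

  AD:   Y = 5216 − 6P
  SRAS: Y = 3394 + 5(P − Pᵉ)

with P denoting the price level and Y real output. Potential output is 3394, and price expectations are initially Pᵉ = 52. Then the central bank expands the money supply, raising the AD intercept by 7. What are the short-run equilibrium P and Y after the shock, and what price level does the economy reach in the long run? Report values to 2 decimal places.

AD shifts right: new AD is Y = 5223 − 6P. With Pᵉ = 52, SRAS is Y = 3134 + 5P.
Short run: 5223 − 6P = 3134 + 5P gives 2089 = 11P, so P = 189.91 and Y = 5223 − 6P = 4083.55.
Y = 4083.55 is above potential 3394; expectations adjust and SRAS shifts left until Y = 3394.
Long run: on the new AD curve, 3394 = 5223 − 6P gives P = 304.83.

Short run: P = 189.91, Y = 4083.55. Long run: P = 304.83.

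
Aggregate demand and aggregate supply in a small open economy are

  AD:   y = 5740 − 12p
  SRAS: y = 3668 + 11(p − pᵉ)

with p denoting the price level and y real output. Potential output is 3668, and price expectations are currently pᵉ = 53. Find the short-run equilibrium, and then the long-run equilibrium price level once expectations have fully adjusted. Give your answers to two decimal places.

Short run: with pᵉ = 53, SRAS is y = 3085 + 11p. Setting AD = SRAS gives 2655 = 23p, so p = 115.43 and y = 5740 − 12p = 4354.78.
Output 4354.78 is above potential 3668, so over time expected prices rise and SRAS shifts left until y returns to 3668.
Long run: y = 3668 on the AD curve gives 3668 = 5740 − 12p, so p = 172.67.

Short run: p = 115.43, y = 4354.78. Long run: p = 172.67.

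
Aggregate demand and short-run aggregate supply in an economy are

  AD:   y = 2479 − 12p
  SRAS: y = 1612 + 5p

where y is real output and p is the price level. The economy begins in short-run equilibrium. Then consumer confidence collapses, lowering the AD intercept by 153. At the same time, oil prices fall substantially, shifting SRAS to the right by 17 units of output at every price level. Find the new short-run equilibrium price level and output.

p = 41, y = 1834

After both shocks: AD is y = 2326 − 12p and SRAS is y = 1629 + 5p.
Setting them equal: 697 = 17p, so p = 41.
y = 2326 − 12·41 = 1834.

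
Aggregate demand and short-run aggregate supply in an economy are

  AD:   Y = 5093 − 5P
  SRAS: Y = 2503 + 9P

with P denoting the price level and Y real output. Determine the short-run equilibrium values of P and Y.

Set AD = SRAS: 5093 − 5P = 2503 + 9P, so 2590 = 14P and P = 185.
Then Y = 5093 − 5·185 = 4168.

P = 185, Y = 4168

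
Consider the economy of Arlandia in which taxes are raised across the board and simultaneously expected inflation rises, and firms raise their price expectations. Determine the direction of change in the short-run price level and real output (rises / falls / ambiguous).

The first event is a negative demand shock: AD shifts left, which by itself pushes P down and Y down.
The second is an adverse supply shock: SRAS shifts left, which by itself pushes P up and Y down.
The two shocks push P in opposite directions, so the effect on P is ambiguous. Both shocks push Y down, so Y falls.

Price level: ambiguous; output: falls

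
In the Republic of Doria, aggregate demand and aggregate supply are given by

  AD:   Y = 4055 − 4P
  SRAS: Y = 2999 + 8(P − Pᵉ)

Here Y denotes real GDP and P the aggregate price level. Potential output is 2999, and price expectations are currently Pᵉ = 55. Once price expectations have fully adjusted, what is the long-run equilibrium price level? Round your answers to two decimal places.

Long-run P = 264.00

Short run: with Pᵉ = 55, SRAS is Y = 2559 + 8P. Setting AD = SRAS gives 1496 = 12P, so P = 124.67 and Y = 4055 − 4P = 3556.33.
Output 3556.33 is above potential 2999, so over time expected prices rise and SRAS shifts left until Y returns to 2999.
Long run: Y = 2999 on the AD curve gives 2999 = 4055 − 4P, so P = 264.00.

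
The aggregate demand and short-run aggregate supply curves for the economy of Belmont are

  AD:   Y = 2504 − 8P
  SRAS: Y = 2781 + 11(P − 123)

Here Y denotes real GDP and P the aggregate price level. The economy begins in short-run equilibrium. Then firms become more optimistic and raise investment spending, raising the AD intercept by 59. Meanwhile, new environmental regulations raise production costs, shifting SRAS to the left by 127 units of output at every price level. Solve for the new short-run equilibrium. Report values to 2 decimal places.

P = 66.42, Y = 2031.63

After both shocks: AD is Y = 2563 − 8P and SRAS is Y = 1301 + 11P.
Setting them equal: 1262 = 19P, so P = 66.42.
Substituting into AD, Y = 2031.63.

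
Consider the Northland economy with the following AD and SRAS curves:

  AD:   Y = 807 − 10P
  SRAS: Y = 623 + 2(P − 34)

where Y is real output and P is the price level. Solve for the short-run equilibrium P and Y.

Write SRAS as Y = 623 + 2P − 68 = 555 + 2P.
Set AD = SRAS: 807 − 10P = 555 + 2P, so 252 = 12P and P = 21.
Then Y = 807 − 10·21 = 597.

P = 21, Y = 597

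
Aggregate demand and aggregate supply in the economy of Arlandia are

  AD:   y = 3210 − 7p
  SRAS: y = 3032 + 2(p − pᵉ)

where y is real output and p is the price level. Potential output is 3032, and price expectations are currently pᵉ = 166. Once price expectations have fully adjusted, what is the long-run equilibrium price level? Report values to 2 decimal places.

Long-run p = 25.43

Short run: with pᵉ = 166, SRAS is y = 2700 + 2p. Setting AD = SRAS gives 510 = 9p, so p = 56.67 and y = 3210 − 7p = 2813.33.
Output 2813.33 is below potential 3032, so over time expected prices fall and SRAS shifts right until y returns to 3032.
Long run: y = 3032 on the AD curve gives 3032 = 3210 − 7p, so p = 25.43.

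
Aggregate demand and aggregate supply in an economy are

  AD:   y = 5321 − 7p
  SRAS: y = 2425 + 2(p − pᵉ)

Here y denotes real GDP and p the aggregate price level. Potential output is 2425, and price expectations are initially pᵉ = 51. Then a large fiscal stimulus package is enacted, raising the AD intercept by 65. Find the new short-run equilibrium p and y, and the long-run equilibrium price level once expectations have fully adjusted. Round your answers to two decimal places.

Short run: p = 340.33, y = 3003.67. Long run: p = 423.00.

AD shifts right: new AD is y = 5386 − 7p. With pᵉ = 51, SRAS is y = 2323 + 2p.
Short run: 5386 − 7p = 2323 + 2p gives 3063 = 9p, so p = 340.33 and y = 5386 − 7p = 3003.67.
y = 3003.67 is above potential 2425; expectations adjust and SRAS shifts left until y = 2425.
Long run: on the new AD curve, 2425 = 5386 − 7p gives p = 423.00.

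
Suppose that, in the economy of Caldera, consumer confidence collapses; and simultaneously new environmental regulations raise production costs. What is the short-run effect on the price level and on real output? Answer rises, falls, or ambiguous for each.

The first event is a negative demand shock: AD shifts left, which by itself pushes P down and Y down.
The second is an adverse supply shock: SRAS shifts left, which by itself pushes P up and Y down.
The two shocks push P in opposite directions, so the effect on P is ambiguous. Both shocks push Y down, so Y falls.

Price level: ambiguous; output: falls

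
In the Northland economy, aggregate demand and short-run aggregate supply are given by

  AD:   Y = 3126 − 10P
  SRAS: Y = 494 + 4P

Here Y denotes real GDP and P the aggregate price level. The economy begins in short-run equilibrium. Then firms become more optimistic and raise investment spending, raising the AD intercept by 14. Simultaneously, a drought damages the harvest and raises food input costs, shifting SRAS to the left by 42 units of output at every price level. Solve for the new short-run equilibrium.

P = 192, Y = 1220

After both shocks: AD is Y = 3140 − 10P and SRAS is Y = 452 + 4P.
Setting them equal: 2688 = 14P, so P = 192.
Y = 3140 − 10·192 = 1220.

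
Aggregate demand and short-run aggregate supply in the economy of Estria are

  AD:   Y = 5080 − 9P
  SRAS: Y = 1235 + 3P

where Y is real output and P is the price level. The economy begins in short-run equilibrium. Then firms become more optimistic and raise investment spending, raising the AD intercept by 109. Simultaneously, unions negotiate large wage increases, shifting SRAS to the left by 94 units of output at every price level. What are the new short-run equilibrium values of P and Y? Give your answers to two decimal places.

P = 337.33, Y = 2153.00

After both shocks: AD is Y = 5189 − 9P and SRAS is Y = 1141 + 3P.
Setting them equal: 4048 = 12P, so P = 337.33.
Substituting into AD, Y = 2153.00.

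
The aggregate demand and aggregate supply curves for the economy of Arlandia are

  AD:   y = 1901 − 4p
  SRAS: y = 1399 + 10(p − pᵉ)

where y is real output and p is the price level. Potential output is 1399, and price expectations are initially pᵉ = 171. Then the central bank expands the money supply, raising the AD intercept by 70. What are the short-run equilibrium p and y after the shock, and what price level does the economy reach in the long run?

AD shifts right: new AD is y = 1971 − 4p. With pᵉ = 171, SRAS is y = 10p − 311.
Short run: 1971 − 4p = 10p − 311 gives 2282 = 14p, so p = 163 and y = 1971 − 4·163 = 1319.
y = 1319 is below potential 1399; expectations adjust and SRAS shifts right until y = 1399.
Long run: on the new AD curve, 1399 = 1971 − 4p gives p = 143.

Short run: p = 163, y = 1319. Long run: p = 143.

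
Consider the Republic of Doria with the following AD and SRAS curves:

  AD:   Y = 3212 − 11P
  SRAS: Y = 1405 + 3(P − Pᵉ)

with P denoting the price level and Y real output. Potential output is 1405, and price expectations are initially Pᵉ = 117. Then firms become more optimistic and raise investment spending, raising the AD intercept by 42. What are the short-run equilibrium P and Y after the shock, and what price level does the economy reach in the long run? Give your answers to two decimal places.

Short run: P = 157.14, Y = 1525.43. Long run: P = 168.09.

AD shifts right: new AD is Y = 3254 − 11P. With Pᵉ = 117, SRAS is Y = 1054 + 3P.
Short run: 3254 − 11P = 1054 + 3P gives 2200 = 14P, so P = 157.14 and Y = 3254 − 11P = 1525.43.
Y = 1525.43 is above potential 1405; expectations adjust and SRAS shifts left until Y = 1405.
Long run: on the new AD curve, 1405 = 3254 − 11P gives P = 168.09.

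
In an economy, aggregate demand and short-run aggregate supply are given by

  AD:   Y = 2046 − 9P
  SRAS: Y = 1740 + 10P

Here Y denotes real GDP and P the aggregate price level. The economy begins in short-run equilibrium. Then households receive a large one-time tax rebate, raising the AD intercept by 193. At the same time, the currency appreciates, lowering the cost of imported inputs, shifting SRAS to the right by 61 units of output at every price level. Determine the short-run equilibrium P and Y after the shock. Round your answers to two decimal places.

P = 23.05, Y = 2031.53

After both shocks: AD is Y = 2239 − 9P and SRAS is Y = 1801 + 10P.
Setting them equal: 438 = 19P, so P = 23.05.
Substituting into AD, Y = 2031.53.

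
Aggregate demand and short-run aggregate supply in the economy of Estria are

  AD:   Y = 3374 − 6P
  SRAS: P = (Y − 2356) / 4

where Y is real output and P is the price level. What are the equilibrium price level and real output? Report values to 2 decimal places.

Rearrange SRAS to Y = 2356 + 4P.
Set AD = SRAS: 3374 − 6P = 2356 + 4P, so 1018 = 10P and P = 101.80.
Substituting into AD, Y = 3374 − 6P = 2763.20.

P = 101.80, Y = 2763.20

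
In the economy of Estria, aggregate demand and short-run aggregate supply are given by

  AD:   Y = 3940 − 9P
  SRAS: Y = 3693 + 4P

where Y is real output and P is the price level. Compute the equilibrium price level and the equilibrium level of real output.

P = 19, Y = 3769

Set AD = SRAS: 3940 − 9P = 3693 + 4P, so 247 = 13P and P = 19.
Then Y = 3940 − 9·19 = 3769.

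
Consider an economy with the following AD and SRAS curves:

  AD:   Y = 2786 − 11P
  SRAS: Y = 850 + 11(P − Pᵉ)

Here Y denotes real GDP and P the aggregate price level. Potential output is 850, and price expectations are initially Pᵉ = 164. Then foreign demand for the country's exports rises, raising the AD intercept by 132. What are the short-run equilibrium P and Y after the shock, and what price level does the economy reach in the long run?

Short run: P = 176, Y = 982. Long run: P = 188.

AD shifts right: new AD is Y = 2918 − 11P. With Pᵉ = 164, SRAS is Y = 11P − 954.
Short run: 2918 − 11P = 11P − 954 gives 3872 = 22P, so P = 176 and Y = 2918 − 11·176 = 982.
Y = 982 is above potential 850; expectations adjust and SRAS shifts left until Y = 850.
Long run: on the new AD curve, 850 = 2918 − 11P gives P = 188.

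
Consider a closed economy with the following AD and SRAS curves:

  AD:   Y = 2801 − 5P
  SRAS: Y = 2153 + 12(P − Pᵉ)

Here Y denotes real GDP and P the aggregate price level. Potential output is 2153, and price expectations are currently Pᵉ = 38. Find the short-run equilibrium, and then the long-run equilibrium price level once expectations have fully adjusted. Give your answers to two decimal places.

Short run: with Pᵉ = 38, SRAS is Y = 1697 + 12P. Setting AD = SRAS gives 1104 = 17P, so P = 64.94 and Y = 2801 − 5P = 2476.29.
Output 2476.29 is above potential 2153, so over time expected prices rise and SRAS shifts left until Y returns to 2153.
Long run: Y = 2153 on the AD curve gives 2153 = 2801 − 5P, so P = 129.60.

Short run: P = 64.94, Y = 2476.29. Long run: P = 129.60.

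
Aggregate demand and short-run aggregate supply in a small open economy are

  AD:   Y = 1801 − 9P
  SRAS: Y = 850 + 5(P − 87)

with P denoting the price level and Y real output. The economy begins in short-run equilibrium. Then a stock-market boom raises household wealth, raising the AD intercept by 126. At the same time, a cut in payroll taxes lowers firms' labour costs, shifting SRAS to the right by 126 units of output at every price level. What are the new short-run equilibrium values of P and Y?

P = 99, Y = 1036

After both shocks: AD is Y = 1927 − 9P and SRAS is Y = 541 + 5P.
Setting them equal: 1386 = 14P, so P = 99.
Y = 1927 − 9·99 = 1036.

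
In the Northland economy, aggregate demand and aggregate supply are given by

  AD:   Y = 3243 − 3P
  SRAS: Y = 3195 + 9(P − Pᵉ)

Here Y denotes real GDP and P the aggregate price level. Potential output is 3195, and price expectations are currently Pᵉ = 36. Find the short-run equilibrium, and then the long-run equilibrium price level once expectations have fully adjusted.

Short run: P = 31, Y = 3150. Long run: P = 16.

Short run: with Pᵉ = 36, SRAS is Y = 2871 + 9P. Setting AD = SRAS gives 372 = 12P, so P = 31 and Y = 3243 − 3·31 = 3150.
Output 3150 is below potential 3195, so over time expected prices fall and SRAS shifts right until Y returns to 3195.
Long run: Y = 3195 on the AD curve gives 3195 = 3243 − 3P, so P = 16.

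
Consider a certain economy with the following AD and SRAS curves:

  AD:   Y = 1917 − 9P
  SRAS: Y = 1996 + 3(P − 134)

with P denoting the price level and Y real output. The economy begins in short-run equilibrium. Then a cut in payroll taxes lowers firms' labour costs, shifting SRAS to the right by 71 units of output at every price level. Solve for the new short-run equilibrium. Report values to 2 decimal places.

P = 21.00, Y = 1728.00

This is a positive supply shock: SRAS shifts right.
New SRAS: Y = 1665 + 3P.
Set AD = SRAS: 1917 − 9P = 1665 + 3P, so 252 = 12P and P = 21.00.
Substituting into AD, Y = 1728.00.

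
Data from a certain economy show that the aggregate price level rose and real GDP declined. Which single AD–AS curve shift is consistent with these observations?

P rose and Y fell. An AD shift moves P and Y in the same direction; an SRAS shift moves them in opposite directions.
Here P and Y moved in opposite directions, so the SRAS curve shifted.
Since Y fell, SRAS shifted left.

SRAS shifted left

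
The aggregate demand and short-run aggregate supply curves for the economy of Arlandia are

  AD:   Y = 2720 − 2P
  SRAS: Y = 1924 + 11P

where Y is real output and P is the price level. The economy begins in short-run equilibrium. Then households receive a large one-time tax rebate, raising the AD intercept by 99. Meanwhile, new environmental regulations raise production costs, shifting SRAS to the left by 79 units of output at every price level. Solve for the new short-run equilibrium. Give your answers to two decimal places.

After both shocks: AD is Y = 2819 − 2P and SRAS is Y = 1845 + 11P.
Setting them equal: 974 = 13P, so P = 74.92.
Substituting into AD, Y = 2669.15.

P = 74.92, Y = 2669.15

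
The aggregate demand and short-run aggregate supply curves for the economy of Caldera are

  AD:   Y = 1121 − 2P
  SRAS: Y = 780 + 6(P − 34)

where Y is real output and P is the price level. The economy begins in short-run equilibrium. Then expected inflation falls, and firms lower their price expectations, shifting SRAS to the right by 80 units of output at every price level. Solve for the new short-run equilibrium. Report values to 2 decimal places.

This is a positive supply shock: SRAS shifts right.
New SRAS: Y = 656 + 6P.
Set AD = SRAS: 1121 − 2P = 656 + 6P, so 465 = 8P and P = 58.13.
Substituting into AD, Y = 1004.75.

P = 58.13, Y = 1004.75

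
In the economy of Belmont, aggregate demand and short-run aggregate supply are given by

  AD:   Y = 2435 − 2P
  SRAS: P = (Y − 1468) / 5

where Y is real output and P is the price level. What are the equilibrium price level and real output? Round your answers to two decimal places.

P = 138.14, Y = 2158.71

Rearrange SRAS to Y = 1468 + 5P.
Set AD = SRAS: 2435 − 2P = 1468 + 5P, so 967 = 7P and P = 138.14.
Substituting into AD, Y = 2435 − 2P = 2158.71.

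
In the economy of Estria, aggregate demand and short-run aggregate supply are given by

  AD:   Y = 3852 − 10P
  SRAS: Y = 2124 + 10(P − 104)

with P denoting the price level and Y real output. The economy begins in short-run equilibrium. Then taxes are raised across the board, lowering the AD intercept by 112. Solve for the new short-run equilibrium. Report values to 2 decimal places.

This is a negative demand shock: AD shifts left.
New AD: Y = 3740 − 10P.
SRAS can be written Y = 1084 + 10P.
Set AD = SRAS: 3740 − 10P = 1084 + 10P, so 2656 = 20P and P = 132.80.
Substituting into AD, Y = 2412.00.

P = 132.80, Y = 2412.00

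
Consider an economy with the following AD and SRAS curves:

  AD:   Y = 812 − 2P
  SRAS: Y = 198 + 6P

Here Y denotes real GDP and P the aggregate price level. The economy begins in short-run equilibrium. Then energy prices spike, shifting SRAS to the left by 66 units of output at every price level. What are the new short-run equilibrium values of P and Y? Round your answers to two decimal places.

P = 85.00, Y = 642.00

This is a negative supply shock: SRAS shifts left.
New SRAS: Y = 132 + 6P.
Set AD = SRAS: 812 − 2P = 132 + 6P, so 680 = 8P and P = 85.00.
Substituting into AD, Y = 642.00.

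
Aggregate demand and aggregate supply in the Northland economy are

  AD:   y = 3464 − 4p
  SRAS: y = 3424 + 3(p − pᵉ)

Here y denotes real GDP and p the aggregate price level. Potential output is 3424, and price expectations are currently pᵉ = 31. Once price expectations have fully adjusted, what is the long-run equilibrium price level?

Long-run p = 10

Short run: with pᵉ = 31, SRAS is y = 3331 + 3p. Setting AD = SRAS gives 133 = 7p, so p = 19 and y = 3464 − 4·19 = 3388.
Output 3388 is below potential 3424, so over time expected prices fall and SRAS shifts right until y returns to 3424.
Long run: y = 3424 on the AD curve gives 3424 = 3464 − 4p, so p = 10.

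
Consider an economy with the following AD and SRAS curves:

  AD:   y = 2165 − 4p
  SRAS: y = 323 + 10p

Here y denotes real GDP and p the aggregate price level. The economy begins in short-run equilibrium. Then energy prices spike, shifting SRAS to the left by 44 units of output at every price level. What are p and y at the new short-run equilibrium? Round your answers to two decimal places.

This is a negative supply shock: SRAS shifts left.
New SRAS: y = 279 + 10p.
Set AD = SRAS: 2165 − 4p = 279 + 10p, so 1886 = 14p and p = 134.71.
Substituting into AD, y = 1626.14.

p = 134.71, y = 1626.14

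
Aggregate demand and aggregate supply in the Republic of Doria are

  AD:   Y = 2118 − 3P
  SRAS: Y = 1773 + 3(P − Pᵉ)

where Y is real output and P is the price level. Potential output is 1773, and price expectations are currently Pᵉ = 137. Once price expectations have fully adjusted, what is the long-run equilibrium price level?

Short run: with Pᵉ = 137, SRAS is Y = 1362 + 3P. Setting AD = SRAS gives 756 = 6P, so P = 126 and Y = 2118 − 3·126 = 1740.
Output 1740 is below potential 1773, so over time expected prices fall and SRAS shifts right until Y returns to 1773.
Long run: Y = 1773 on the AD curve gives 1773 = 2118 − 3P, so P = 115.

Long-run P = 115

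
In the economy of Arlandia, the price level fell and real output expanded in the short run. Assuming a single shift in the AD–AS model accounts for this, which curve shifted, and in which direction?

SRAS shifted right

P fell and Y rose. An AD shift moves P and Y in the same direction; an SRAS shift moves them in opposite directions.
Here P and Y moved in opposite directions, so the SRAS curve shifted.
Since Y rose, SRAS shifted right.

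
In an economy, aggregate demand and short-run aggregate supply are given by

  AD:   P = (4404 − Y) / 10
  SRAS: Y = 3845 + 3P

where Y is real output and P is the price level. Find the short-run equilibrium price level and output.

P = 43, Y = 3974

Rearrange AD to Y = 4404 − 10P.
Set AD = SRAS: 4404 − 10P = 3845 + 3P, so 559 = 13P and P = 43.
Then Y = 4404 − 10·43 = 3974.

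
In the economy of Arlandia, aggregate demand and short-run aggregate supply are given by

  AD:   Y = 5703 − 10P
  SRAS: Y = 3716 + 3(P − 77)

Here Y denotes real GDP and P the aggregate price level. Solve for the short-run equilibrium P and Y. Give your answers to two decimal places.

P = 170.62, Y = 3996.85

Write SRAS as Y = 3716 + 3P − 231 = 3485 + 3P.
Set AD = SRAS: 5703 − 10P = 3485 + 3P, so 2218 = 13P and P = 170.62.
Substituting into AD, Y = 5703 − 10P = 3996.85.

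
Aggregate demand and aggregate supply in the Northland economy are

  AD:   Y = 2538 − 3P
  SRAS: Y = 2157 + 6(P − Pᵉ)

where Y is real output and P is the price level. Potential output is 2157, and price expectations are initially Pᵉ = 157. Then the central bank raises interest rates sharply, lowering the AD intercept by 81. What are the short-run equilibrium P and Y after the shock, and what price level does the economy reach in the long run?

Short run: P = 138, Y = 2043. Long run: P = 100.

AD shifts left: new AD is Y = 2457 − 3P. With Pᵉ = 157, SRAS is Y = 1215 + 6P.
Short run: 2457 − 3P = 1215 + 6P gives 1242 = 9P, so P = 138 and Y = 2457 − 3·138 = 2043.
Y = 2043 is below potential 2157; expectations adjust and SRAS shifts right until Y = 2157.
Long run: on the new AD curve, 2157 = 2457 − 3P gives P = 100.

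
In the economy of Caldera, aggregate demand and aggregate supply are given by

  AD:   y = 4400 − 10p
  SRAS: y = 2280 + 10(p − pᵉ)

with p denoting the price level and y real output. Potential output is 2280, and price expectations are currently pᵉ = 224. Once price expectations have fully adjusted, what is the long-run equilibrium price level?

Long-run p = 212

Short run: with pᵉ = 224, SRAS is y = 40 + 10p. Setting AD = SRAS gives 4360 = 20p, so p = 218 and y = 4400 − 10·218 = 2220.
Output 2220 is below potential 2280, so over time expected prices fall and SRAS shifts right until y returns to 2280.
Long run: y = 2280 on the AD curve gives 2280 = 4400 − 10p, so p = 212.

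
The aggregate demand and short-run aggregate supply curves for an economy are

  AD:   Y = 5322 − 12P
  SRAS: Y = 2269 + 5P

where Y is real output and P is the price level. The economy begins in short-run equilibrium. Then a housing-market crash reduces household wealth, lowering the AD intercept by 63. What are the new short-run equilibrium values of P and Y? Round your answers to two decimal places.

P = 175.88, Y = 3148.41

This is a negative demand shock: AD shifts left.
New AD: Y = 5259 − 12P.
Set AD = SRAS: 5259 − 12P = 2269 + 5P, so 2990 = 17P and P = 175.88.
Substituting into AD, Y = 3148.41.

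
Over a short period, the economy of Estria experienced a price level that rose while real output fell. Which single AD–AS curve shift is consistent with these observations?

P rose and Y fell. An AD shift moves P and Y in the same direction; an SRAS shift moves them in opposite directions.
Here P and Y moved in opposite directions, so the SRAS curve shifted.
Since Y fell, SRAS shifted left.

SRAS shifted left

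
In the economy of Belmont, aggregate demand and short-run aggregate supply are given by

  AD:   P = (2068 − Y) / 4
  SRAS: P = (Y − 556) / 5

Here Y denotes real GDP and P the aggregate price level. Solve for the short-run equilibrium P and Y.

P = 168, Y = 1396

Rearrange AD to Y = 2068 − 4P.
Rearrange SRAS to Y = 556 + 5P.
Set AD = SRAS: 2068 − 4P = 556 + 5P, so 1512 = 9P and P = 168.
Then Y = 2068 − 4·168 = 1396.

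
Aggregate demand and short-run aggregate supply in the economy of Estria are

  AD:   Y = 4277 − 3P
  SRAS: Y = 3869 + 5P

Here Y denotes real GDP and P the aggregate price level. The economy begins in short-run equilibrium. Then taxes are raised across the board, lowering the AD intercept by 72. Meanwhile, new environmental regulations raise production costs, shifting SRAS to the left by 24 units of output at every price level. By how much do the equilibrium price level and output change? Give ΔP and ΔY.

ΔP = -6, ΔY = -54

After both shocks: AD is Y = 4205 − 3P and SRAS is Y = 3845 + 5P.
Setting them equal: 360 = 8P, so P = 45.
Y = 4205 − 3·45 = 4070.
Initially P = 51, Y = 4124, so ΔP = -6 and ΔY = -54.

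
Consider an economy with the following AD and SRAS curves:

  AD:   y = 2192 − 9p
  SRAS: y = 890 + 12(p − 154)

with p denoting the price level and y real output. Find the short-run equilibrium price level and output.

p = 150, y = 842

Write SRAS as y = 890 + 12p − 1848 = 12p − 958.
Set AD = SRAS: 2192 − 9p = 12p − 958, so 3150 = 21p and p = 150.
Then y = 2192 − 9·150 = 842.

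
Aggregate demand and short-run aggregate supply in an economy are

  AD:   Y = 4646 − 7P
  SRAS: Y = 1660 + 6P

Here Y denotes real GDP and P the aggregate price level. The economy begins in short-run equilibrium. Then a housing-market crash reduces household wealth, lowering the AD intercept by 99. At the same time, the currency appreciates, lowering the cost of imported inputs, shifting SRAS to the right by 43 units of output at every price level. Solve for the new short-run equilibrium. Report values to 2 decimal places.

P = 218.77, Y = 3015.62

After both shocks: AD is Y = 4547 − 7P and SRAS is Y = 1703 + 6P.
Setting them equal: 2844 = 13P, so P = 218.77.
Substituting into AD, Y = 3015.62.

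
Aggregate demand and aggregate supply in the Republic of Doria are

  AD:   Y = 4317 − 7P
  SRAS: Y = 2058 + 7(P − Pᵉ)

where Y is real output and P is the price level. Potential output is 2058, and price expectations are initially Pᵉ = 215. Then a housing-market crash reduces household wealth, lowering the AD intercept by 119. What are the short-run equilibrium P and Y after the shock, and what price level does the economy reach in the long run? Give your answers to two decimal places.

Short run: P = 260.36, Y = 2375.50. Long run: P = 305.71.

AD shifts left: new AD is Y = 4198 − 7P. With Pᵉ = 215, SRAS is Y = 553 + 7P.
Short run: 4198 − 7P = 553 + 7P gives 3645 = 14P, so P = 260.36 and Y = 4198 − 7P = 2375.50.
Y = 2375.50 is above potential 2058; expectations adjust and SRAS shifts left until Y = 2058.
Long run: on the new AD curve, 2058 = 4198 − 7P gives P = 305.71.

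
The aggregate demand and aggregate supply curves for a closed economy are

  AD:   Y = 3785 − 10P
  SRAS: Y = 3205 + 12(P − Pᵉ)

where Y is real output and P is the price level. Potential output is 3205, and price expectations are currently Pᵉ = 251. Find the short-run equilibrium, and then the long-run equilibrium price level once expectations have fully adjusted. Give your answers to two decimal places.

Short run: P = 163.27, Y = 2152.27. Long run: P = 58.00.

Short run: with Pᵉ = 251, SRAS is Y = 193 + 12P. Setting AD = SRAS gives 3592 = 22P, so P = 163.27 and Y = 3785 − 10P = 2152.27.
Output 2152.27 is below potential 3205, so over time expected prices fall and SRAS shifts right until Y returns to 3205.
Long run: Y = 3205 on the AD curve gives 3205 = 3785 − 10P, so P = 58.00.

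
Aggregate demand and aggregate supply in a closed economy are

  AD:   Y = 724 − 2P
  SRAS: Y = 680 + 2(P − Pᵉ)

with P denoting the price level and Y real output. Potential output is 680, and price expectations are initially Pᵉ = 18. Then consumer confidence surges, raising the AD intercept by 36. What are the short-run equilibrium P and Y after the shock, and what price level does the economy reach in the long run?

Short run: P = 29, Y = 702. Long run: P = 40.

AD shifts right: new AD is Y = 760 − 2P. With Pᵉ = 18, SRAS is Y = 644 + 2P.
Short run: 760 − 2P = 644 + 2P gives 116 = 4P, so P = 29 and Y = 760 − 2·29 = 702.
Y = 702 is above potential 680; expectations adjust and SRAS shifts left until Y = 680.
Long run: on the new AD curve, 680 = 760 − 2P gives P = 40.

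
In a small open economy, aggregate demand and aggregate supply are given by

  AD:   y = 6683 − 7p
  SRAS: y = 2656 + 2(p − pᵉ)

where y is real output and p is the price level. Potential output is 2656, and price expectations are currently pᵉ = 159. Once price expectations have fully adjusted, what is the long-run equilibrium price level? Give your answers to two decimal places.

Short run: with pᵉ = 159, SRAS is y = 2338 + 2p. Setting AD = SRAS gives 4345 = 9p, so p = 482.78 and y = 6683 − 7p = 3303.56.
Output 3303.56 is above potential 2656, so over time expected prices rise and SRAS shifts left until y returns to 2656.
Long run: y = 2656 on the AD curve gives 2656 = 6683 − 7p, so p = 575.29.

Long-run p = 575.29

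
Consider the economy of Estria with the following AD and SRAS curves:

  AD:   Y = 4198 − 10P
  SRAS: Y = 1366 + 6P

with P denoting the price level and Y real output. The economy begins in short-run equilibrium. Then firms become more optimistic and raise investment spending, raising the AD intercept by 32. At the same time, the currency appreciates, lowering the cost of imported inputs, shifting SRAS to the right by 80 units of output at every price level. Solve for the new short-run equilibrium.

P = 174, Y = 2490

After both shocks: AD is Y = 4230 − 10P and SRAS is Y = 1446 + 6P.
Setting them equal: 2784 = 16P, so P = 174.
Y = 4230 − 10·174 = 2490.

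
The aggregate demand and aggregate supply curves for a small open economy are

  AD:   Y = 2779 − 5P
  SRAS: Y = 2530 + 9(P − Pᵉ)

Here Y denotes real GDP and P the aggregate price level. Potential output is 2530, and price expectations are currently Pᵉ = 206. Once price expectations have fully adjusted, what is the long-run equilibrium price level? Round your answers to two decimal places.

Short run: with Pᵉ = 206, SRAS is Y = 676 + 9P. Setting AD = SRAS gives 2103 = 14P, so P = 150.21 and Y = 2779 − 5P = 2027.93.
Output 2027.93 is below potential 2530, so over time expected prices fall and SRAS shifts right until Y returns to 2530.
Long run: Y = 2530 on the AD curve gives 2530 = 2779 − 5P, so P = 49.80.

Long-run P = 49.80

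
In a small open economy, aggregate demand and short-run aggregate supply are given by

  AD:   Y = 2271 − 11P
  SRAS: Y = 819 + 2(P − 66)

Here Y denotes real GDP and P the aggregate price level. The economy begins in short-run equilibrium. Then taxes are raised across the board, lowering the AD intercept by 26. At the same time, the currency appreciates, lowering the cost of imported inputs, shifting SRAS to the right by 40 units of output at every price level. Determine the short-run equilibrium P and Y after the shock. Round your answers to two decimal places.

After both shocks: AD is Y = 2245 − 11P and SRAS is Y = 727 + 2P.
Setting them equal: 1518 = 13P, so P = 116.77.
Substituting into AD, Y = 960.54.

P = 116.77, Y = 960.54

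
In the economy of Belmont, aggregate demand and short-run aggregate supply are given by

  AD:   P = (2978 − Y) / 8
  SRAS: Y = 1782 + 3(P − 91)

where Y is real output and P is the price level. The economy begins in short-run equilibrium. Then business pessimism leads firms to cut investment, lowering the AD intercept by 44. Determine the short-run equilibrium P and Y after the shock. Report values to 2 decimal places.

This is a negative demand shock: AD shifts left.
New AD: Y = 2934 − 8P.
SRAS can be written Y = 1509 + 3P.
Set AD = SRAS: 2934 − 8P = 1509 + 3P, so 1425 = 11P and P = 129.55.
Substituting into AD, Y = 1897.64.

P = 129.55, Y = 1897.64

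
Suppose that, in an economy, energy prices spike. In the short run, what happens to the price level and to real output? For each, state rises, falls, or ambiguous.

Price level: rises; output: falls

This is an adverse supply shock: SRAS shifts left.
Moving along the downward-sloping AD curve, P rises and Y falls.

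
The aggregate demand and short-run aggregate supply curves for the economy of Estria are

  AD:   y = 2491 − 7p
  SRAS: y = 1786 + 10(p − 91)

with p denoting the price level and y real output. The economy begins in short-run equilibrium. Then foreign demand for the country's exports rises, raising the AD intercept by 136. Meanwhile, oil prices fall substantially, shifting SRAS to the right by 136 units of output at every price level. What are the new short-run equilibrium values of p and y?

After both shocks: AD is y = 2627 − 7p and SRAS is y = 1012 + 10p.
Setting them equal: 1615 = 17p, so p = 95.
y = 2627 − 7·95 = 1962.

p = 95, y = 1962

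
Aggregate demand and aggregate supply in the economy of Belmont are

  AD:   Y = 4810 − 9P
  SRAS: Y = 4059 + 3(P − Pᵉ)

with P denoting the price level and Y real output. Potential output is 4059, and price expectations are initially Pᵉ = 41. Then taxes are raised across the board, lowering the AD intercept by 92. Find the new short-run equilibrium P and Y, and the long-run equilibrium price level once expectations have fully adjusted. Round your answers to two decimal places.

AD shifts left: new AD is Y = 4718 − 9P. With Pᵉ = 41, SRAS is Y = 3936 + 3P.
Short run: 4718 − 9P = 3936 + 3P gives 782 = 12P, so P = 65.17 and Y = 4718 − 9P = 4131.50.
Y = 4131.50 is above potential 4059; expectations adjust and SRAS shifts left until Y = 4059.
Long run: on the new AD curve, 4059 = 4718 − 9P gives P = 73.22.

Short run: P = 65.17, Y = 4131.50. Long run: P = 73.22.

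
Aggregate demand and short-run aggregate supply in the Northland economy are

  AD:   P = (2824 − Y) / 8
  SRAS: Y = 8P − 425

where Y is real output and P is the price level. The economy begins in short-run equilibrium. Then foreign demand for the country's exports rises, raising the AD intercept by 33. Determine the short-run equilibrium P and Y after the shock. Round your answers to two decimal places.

This is a positive demand shock: AD shifts right.
New AD: Y = 2857 − 8P.
Set AD = SRAS: 2857 − 8P = 8P − 425, so 3282 = 16P and P = 205.13.
Substituting into AD, Y = 1216.00.

P = 205.13, Y = 1216.00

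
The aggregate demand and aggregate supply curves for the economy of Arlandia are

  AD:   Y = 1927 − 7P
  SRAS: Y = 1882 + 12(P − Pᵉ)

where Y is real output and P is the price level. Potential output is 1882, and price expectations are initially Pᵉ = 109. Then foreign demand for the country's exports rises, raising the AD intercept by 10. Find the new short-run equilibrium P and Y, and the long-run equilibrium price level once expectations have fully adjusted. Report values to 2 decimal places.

AD shifts right: new AD is Y = 1937 − 7P. With Pᵉ = 109, SRAS is Y = 574 + 12P.
Short run: 1937 − 7P = 574 + 12P gives 1363 = 19P, so P = 71.74 and Y = 1937 − 7P = 1434.84.
Y = 1434.84 is below potential 1882; expectations adjust and SRAS shifts right until Y = 1882.
Long run: on the new AD curve, 1882 = 1937 − 7P gives P = 7.86.

Short run: P = 71.74, Y = 1434.84. Long run: P = 7.86.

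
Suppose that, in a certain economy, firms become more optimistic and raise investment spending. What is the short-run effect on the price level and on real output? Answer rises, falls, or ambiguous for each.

This is a positive demand shock: AD shifts right.
Moving along the upward-sloping SRAS curve, P rises and Y rises.

Price level: rises; output: rises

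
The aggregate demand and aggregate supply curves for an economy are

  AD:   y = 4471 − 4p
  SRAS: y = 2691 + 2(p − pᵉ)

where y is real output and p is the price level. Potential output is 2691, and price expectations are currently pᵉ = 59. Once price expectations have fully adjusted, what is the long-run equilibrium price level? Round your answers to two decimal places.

Long-run p = 445.00

Short run: with pᵉ = 59, SRAS is y = 2573 + 2p. Setting AD = SRAS gives 1898 = 6p, so p = 316.33 and y = 4471 − 4p = 3205.67.
Output 3205.67 is above potential 2691, so over time expected prices rise and SRAS shifts left until y returns to 2691.
Long run: y = 2691 on the AD curve gives 2691 = 4471 − 4p, so p = 445.00.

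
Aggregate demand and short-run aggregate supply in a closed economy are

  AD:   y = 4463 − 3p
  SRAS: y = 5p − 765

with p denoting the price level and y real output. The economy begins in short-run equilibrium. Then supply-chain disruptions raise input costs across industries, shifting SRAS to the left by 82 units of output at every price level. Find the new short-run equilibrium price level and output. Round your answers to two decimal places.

p = 663.75, y = 2471.75

This is a negative supply shock: SRAS shifts left.
New SRAS: y = 5p − 847.
Set AD = SRAS: 4463 − 3p = 5p − 847, so 5310 = 8p and p = 663.75.
Substituting into AD, y = 2471.75.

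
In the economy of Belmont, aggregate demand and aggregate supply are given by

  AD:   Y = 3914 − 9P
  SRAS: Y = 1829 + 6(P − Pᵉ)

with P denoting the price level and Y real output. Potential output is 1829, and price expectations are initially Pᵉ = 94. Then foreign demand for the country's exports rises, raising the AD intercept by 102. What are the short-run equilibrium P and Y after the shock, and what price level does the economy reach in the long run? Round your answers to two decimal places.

AD shifts right: new AD is Y = 4016 − 9P. With Pᵉ = 94, SRAS is Y = 1265 + 6P.
Short run: 4016 − 9P = 1265 + 6P gives 2751 = 15P, so P = 183.40 and Y = 4016 − 9P = 2365.40.
Y = 2365.40 is above potential 1829; expectations adjust and SRAS shifts left until Y = 1829.
Long run: on the new AD curve, 1829 = 4016 − 9P gives P = 243.00.

Short run: P = 183.40, Y = 2365.40. Long run: P = 243.00.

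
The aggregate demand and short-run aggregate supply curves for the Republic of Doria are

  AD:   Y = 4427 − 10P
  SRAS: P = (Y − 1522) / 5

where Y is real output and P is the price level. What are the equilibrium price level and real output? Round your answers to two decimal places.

Rearrange SRAS to Y = 1522 + 5P.
Set AD = SRAS: 4427 − 10P = 1522 + 5P, so 2905 = 15P and P = 193.67.
Substituting into AD, Y = 4427 − 10P = 2490.33.

P = 193.67, Y = 2490.33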